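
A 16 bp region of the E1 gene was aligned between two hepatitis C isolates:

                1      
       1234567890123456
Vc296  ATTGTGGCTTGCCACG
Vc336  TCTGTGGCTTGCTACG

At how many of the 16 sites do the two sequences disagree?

Differing sites — 1:A/T; 2:T/C; 13:C/T.
That gives 3 mismatches out of 16 aligned sites, so the Hamming distance is 3.

3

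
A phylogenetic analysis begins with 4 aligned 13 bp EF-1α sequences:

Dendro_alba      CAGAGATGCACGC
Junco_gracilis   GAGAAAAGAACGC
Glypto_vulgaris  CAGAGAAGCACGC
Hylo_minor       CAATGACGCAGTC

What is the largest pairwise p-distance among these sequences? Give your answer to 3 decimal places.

0.615

Pairwise Hamming distances:
  Dendro_alba vs Junco_gracilis: 4
  Dendro_alba vs Glypto_vulgaris: 1
  Dendro_alba vs Hylo_minor: 5
  Junco_gracilis vs Glypto_vulgaris: 3
  Junco_gracilis vs Hylo_minor: 8
  Glypto_vulgaris vs Hylo_minor: 5
The largest is 8 mismatches, between Junco_gracilis and Hylo_minor; p = 8/13 = 0.615.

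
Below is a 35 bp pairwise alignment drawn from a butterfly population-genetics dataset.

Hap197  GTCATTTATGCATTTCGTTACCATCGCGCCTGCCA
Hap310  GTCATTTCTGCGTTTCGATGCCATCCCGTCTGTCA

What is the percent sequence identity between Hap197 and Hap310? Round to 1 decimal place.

The sequences differ at positions 8 (A/C), 12 (A/G), 18 (T/A), 20 (A/G), 26 (G/C), 29 (C/T), 33 (C/T).
28 of the 35 sites match, so the percent identity is 28/35 × 100 = 80.0%.

80.0%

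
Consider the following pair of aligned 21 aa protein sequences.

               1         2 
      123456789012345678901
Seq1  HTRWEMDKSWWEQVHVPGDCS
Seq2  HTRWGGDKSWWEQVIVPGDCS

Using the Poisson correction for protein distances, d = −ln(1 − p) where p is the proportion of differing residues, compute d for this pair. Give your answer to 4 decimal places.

0.1542

The sequences differ at positions 5 (E/G), 6 (M/G), 15 (H/I).
p = 3/21 = 0.142857.
d = −ln(1 − 0.142857) = −ln(0.857143) = 0.1542.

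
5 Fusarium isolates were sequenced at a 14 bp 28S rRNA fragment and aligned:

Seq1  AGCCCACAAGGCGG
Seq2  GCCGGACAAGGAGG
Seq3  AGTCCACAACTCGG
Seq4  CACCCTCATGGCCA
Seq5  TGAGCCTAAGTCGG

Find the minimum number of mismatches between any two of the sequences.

3

Pairwise Hamming distances:
  Seq1 vs Seq2: 5
  Seq1 vs Seq3: 3
  Seq1 vs Seq4: 6
  Seq1 vs Seq5: 6
  Seq2 vs Seq3: 8
  Seq2 vs Seq4: 9
  Seq2 vs Seq5: 8
  Seq3 vs Seq4: 9
  Seq3 vs Seq5: 6
  Seq4 vs Seq5: 10
The smallest is 3, between Seq1 and Seq3.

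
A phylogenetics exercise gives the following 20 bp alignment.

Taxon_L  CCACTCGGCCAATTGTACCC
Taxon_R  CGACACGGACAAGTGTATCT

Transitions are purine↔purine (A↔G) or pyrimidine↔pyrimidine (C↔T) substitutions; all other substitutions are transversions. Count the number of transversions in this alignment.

Mismatches occur at site 2 (C→G, transversion), site 5 (T→A, transversion), site 9 (C→A, transversion), site 13 (T→G, transversion), site 18 (C→T, transition), site 20 (C→T, transition).
Of the 6 differences, 2 transitions and 4 transversions, so the answer is 4.

4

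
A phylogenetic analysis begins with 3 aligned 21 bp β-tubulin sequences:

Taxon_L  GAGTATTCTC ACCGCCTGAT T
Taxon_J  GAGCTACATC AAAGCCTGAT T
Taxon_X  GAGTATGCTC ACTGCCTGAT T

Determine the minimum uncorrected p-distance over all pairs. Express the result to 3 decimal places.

0.095

Pairwise Hamming distances:
  Taxon_L vs Taxon_J: 7
  Taxon_L vs Taxon_X: 2
  Taxon_J vs Taxon_X: 7
The smallest is 2 mismatches, between Taxon_L and Taxon_X; p = 2/21 = 0.095.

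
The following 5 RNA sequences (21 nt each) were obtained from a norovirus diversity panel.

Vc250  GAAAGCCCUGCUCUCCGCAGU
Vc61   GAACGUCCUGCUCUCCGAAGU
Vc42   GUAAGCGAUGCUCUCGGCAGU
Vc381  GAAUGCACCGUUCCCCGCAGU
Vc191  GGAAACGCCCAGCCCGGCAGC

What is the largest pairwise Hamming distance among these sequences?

Pairwise Hamming distances:
  Vc250 vs Vc61: 3
  Vc250 vs Vc42: 4
  Vc250 vs Vc381: 5
  Vc250 vs Vc191: 10
  Vc61 vs Vc42: 7
  Vc61 vs Vc381: 7
  Vc61 vs Vc191: 13
  Vc42 vs Vc381: 8
  Vc42 vs Vc191: 9
  Vc381 vs Vc191: 9
The largest is 13, between Vc61 and Vc191.

13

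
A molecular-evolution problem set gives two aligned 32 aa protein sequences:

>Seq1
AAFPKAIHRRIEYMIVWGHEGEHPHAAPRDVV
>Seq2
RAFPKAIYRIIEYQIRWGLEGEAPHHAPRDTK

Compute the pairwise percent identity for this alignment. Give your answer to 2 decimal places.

68.75%

Differing sites — 1:A/R; 8:H/Y; 10:R/I; 14:M/Q; 16:V/R; 19:H/L; 23:H/A; 26:A/H; 31:V/T; 32:V/K.
22 of the 32 sites match, so the percent identity is 22/32 × 100 = 68.75%.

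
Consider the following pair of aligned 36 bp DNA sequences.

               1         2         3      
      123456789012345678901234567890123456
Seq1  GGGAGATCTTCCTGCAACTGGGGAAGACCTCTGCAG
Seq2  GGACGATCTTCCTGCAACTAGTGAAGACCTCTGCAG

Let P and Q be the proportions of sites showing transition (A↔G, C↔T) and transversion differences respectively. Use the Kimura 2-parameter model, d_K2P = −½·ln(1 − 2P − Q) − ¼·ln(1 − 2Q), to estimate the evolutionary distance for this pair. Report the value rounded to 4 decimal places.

0.1206

Mismatches occur at site 3 (G→A, transition), site 4 (A→C, transversion), site 20 (G→A, transition), site 22 (G→T, transversion).
Of the 4 differences, 2 transitions and 2 transversions over 36 sites: P = 2/36 = 0.055556, Q = 2/36 = 0.055556.
d = −0.5·ln(0.833332) − 0.25·ln(0.888888) = −0.5·(-0.182323) − 0.25·(-0.117784) = 0.1206.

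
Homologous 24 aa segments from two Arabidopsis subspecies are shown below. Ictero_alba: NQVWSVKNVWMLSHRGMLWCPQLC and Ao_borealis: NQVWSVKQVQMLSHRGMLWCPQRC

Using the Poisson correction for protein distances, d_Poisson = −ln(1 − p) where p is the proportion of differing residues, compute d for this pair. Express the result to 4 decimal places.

0.1335

Mismatches occur at site 8 (N→Q), site 10 (W→Q), site 23 (L→R).
p = 3/24 = 0.125000.
d = −ln(1 − 0.125000) = −ln(0.875000) = 0.1335.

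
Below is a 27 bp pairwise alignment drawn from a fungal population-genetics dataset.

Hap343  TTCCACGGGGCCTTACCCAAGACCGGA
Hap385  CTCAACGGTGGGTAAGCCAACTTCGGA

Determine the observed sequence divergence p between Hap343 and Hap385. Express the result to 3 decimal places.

0.370

The sequences differ at positions 1 (T/C), 4 (C/A), 9 (G/T), 11 (C/G), 12 (C/G), 14 (T/A), 16 (C/G), 21 (G/C), 22 (A/T), 23 (C/T).
There are 10 differences over 27 sites, so p = 10/27 = 0.370.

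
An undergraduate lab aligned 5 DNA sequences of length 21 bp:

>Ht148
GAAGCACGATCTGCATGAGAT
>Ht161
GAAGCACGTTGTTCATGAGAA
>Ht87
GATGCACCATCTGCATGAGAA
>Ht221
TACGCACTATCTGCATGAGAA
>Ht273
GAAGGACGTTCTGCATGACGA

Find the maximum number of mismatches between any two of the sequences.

7

Pairwise Hamming distances:
  Ht148 vs Ht161: 4
  Ht148 vs Ht87: 3
  Ht148 vs Ht221: 4
  Ht148 vs Ht273: 5
  Ht161 vs Ht87: 5
  Ht161 vs Ht221: 6
  Ht161 vs Ht273: 5
  Ht87 vs Ht221: 3
  Ht87 vs Ht273: 6
  Ht221 vs Ht273: 7
The largest is 7, between Ht221 and Ht273.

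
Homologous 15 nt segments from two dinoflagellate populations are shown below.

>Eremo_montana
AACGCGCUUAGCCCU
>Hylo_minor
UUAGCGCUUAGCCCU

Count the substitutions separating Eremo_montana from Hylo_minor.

3

Mismatches occur at site 1 (A→U), site 2 (A→U), site 3 (C→A).
That gives 3 mismatches out of 15 aligned sites, so the Hamming distance is 3.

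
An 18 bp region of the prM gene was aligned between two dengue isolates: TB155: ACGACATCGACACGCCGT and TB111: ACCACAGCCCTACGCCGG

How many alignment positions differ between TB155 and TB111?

Differing sites — 3:G/C; 7:T/G; 9:G/C; 10:A/C; 11:C/T; 18:T/G.
That gives 6 mismatches out of 18 aligned sites, so the Hamming distance is 6.

6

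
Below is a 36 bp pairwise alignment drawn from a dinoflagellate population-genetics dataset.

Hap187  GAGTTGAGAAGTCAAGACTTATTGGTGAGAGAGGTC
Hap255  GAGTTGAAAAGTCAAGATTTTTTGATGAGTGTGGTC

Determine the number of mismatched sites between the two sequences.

Mismatches occur at site 8 (G→A), site 18 (C→T), site 21 (A→T), site 25 (G→A), site 30 (A→T), site 32 (A→T).
That gives 6 mismatches out of 36 aligned sites, so the Hamming distance is 6.

6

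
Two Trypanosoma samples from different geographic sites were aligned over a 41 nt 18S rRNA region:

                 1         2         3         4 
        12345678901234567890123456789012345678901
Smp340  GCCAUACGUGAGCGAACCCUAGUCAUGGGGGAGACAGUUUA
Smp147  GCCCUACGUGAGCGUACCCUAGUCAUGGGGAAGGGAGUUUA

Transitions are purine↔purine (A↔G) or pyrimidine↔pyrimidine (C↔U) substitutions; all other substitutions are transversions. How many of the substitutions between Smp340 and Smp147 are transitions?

2

Mismatches occur at site 4 (A/C, transversion), site 15 (A/U, transversion), site 31 (G/A, transition), site 34 (A/G, transition), site 35 (C/G, transversion).
Of the 5 differences, 2 transitions and 3 transversions, so the answer is 2.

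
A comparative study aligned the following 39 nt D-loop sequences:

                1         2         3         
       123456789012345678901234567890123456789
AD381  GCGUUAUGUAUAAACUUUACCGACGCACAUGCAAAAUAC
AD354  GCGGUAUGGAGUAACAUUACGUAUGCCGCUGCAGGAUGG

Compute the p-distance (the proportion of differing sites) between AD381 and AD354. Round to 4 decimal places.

Mismatches occur at site 4 (U↔G), site 9 (U↔G), site 11 (U↔G), site 12 (A↔U), site 16 (U↔A), site 21 (C↔G), site 22 (G↔U), site 24 (C↔U), site 27 (A↔C), site 28 (C↔G), site 29 (A↔C), site 34 (A↔G), site 35 (A↔G), site 38 (A↔G), site 39 (C↔G).
There are 15 differences over 39 sites, so p = 15/39 = 0.3846.

0.3846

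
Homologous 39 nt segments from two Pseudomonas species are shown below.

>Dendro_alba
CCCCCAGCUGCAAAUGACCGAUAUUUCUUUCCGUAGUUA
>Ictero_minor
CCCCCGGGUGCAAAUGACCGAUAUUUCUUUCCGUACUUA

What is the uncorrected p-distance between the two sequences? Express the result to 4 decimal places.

0.0769

Mismatches occur at site 6 (A/G), site 8 (C/G), site 36 (G/C).
There are 3 differences over 39 sites, so p = 3/39 = 0.0769.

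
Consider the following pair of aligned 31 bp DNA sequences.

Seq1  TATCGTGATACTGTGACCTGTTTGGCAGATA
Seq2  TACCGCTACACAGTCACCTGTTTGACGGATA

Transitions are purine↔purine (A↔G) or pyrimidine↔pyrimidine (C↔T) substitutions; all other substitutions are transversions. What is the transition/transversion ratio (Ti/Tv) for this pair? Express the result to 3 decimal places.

1.667

Mismatches occur at site 3 (T↔C, transition), site 6 (T↔C, transition), site 7 (G↔T, transversion), site 9 (T↔C, transition), site 12 (T↔A, transversion), site 15 (G↔C, transversion), site 25 (G↔A, transition), site 27 (A↔G, transition).
Of the 8 differences, 5 transitions and 3 transversions, so Ti/Tv = 5/3 = 1.667.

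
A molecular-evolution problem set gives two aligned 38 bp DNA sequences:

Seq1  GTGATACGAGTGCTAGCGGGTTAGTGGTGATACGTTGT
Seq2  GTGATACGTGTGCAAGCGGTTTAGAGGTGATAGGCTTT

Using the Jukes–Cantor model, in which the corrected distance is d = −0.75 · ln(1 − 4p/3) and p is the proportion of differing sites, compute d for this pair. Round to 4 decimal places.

Differing sites — 9:A/T; 14:T/A; 20:G/T; 25:T/A; 33:C/G; 35:T/C; 37:G/T.
p = 7/38 = 0.184211.
d = −0.75 · ln(1 − (4/3)·0.184211) = −0.75 · ln(0.754385) = −0.75 · (-0.281852) = 0.2114.

0.2114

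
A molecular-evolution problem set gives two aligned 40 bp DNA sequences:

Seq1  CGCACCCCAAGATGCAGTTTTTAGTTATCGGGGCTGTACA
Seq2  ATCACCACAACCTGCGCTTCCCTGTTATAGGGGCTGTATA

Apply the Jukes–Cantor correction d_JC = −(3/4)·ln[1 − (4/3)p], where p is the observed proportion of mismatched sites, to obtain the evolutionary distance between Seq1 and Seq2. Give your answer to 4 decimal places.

0.4260

The sequences differ at positions 1 (C/A), 2 (G/T), 7 (C/A), 11 (G/C), 12 (A/C), 16 (A/G), 17 (G/C), 20 (T/C), 21 (T/C), 22 (T/C), 23 (A/T), 29 (C/A), 39 (C/T).
p = 13/40 = 0.325000.
d = −0.75 · ln(1 − (4/3)·0.325000) = −0.75 · ln(0.566667) = −0.75 · (-0.567983) = 0.4260.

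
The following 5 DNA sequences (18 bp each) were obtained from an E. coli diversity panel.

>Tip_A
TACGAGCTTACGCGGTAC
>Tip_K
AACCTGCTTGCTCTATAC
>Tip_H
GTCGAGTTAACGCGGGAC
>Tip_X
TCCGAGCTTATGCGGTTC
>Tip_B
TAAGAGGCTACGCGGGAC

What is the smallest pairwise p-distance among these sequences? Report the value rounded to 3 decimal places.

0.167

Pairwise Hamming distances:
  Tip_A vs Tip_K: 7
  Tip_A vs Tip_H: 5
  Tip_A vs Tip_X: 3
  Tip_A vs Tip_B: 4
  Tip_K vs Tip_H: 11
  Tip_K vs Tip_X: 10
  Tip_K vs Tip_B: 11
  Tip_H vs Tip_X: 7
  Tip_H vs Tip_B: 6
  Tip_X vs Tip_B: 7
The smallest is 3 mismatches, between Tip_A and Tip_X; p = 3/18 = 0.167.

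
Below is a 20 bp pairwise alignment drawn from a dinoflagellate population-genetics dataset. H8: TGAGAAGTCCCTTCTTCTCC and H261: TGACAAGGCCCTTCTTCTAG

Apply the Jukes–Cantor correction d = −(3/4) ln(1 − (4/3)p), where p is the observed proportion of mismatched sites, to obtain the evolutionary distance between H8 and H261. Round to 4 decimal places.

0.2326

Differing sites — 4:G/C; 8:T/G; 19:C/A; 20:C/G.
p = 4/20 = 0.200000.
d = −0.75 · ln(1 − (4/3)·0.200000) = −0.75 · ln(0.733333) = −0.75 · (-0.310155) = 0.2326.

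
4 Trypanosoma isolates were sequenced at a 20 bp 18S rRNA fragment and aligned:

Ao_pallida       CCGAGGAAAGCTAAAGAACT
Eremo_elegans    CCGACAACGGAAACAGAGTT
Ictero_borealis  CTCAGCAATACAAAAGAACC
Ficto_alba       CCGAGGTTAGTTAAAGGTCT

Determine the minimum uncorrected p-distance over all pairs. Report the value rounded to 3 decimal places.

0.250

Pairwise Hamming distances:
  Ao_pallida vs Eremo_elegans: 9
  Ao_pallida vs Ictero_borealis: 7
  Ao_pallida vs Ficto_alba: 5
  Eremo_elegans vs Ictero_borealis: 12
  Eremo_elegans vs Ficto_alba: 11
  Ictero_borealis vs Ficto_alba: 12
The smallest is 5 mismatches, between Ao_pallida and Ficto_alba; p = 5/20 = 0.250.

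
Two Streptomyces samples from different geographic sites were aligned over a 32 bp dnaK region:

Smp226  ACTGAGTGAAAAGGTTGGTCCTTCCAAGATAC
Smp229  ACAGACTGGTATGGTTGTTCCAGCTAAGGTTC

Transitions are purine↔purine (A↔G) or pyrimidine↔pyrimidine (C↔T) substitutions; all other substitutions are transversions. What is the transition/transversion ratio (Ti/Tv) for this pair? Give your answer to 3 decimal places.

The sequences differ at positions 3 (T/A, transversion), 6 (G/C, transversion), 9 (A/G, transition), 10 (A/T, transversion), 12 (A/T, transversion), 18 (G/T, transversion), 22 (T/A, transversion), 23 (T/G, transversion), 25 (C/T, transition), 29 (A/G, transition), 31 (A/T, transversion).
Of the 11 differences, 3 transitions and 8 transversions, so Ti/Tv = 3/8 = 0.375.

0.375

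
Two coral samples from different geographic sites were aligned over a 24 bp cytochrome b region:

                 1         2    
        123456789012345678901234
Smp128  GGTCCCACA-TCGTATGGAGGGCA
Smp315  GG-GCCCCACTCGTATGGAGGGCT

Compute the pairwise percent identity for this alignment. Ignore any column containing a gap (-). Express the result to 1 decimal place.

86.4%

Excluding the 2 gap columns leaves 22 comparable sites.
The sequences differ at positions 4 (C/G), 7 (A/C), 24 (A/T).
19 of the 22 comparable sites match, so the percent identity is 19/22 × 100 = 86.4%.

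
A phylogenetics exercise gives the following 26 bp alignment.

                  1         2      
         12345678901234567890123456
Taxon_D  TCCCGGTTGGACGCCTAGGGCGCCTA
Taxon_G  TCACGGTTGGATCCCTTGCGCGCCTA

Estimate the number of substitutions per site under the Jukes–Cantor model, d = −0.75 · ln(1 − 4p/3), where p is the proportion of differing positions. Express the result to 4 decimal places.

0.2222

Mismatches occur at site 3 (C↔A), site 12 (C↔T), site 13 (G↔C), site 17 (A↔T), site 19 (G↔C).
p = 5/26 = 0.192308.
d = −0.75 · ln(1 − (4/3)·0.192308) = −0.75 · ln(0.743589) = −0.75 · (-0.296267) = 0.2222.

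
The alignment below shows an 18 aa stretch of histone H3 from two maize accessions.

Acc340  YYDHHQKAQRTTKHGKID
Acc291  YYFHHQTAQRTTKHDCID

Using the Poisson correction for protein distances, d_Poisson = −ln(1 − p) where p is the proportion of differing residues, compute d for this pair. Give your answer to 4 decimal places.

The sequences differ at positions 3 (D/F), 7 (K/T), 15 (G/D), 16 (K/C).
p = 4/18 = 0.222222.
d = −ln(1 − 0.222222) = −ln(0.777778) = 0.2513.

0.2513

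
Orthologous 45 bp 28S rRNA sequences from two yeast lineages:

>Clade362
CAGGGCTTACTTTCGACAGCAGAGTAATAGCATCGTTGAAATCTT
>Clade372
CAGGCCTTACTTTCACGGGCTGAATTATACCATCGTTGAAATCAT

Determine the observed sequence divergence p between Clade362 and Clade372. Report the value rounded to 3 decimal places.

0.222

Mismatches occur at site 5 (G→C), site 15 (G→A), site 16 (A→C), site 17 (C→G), site 18 (A→G), site 21 (A→T), site 24 (G→A), site 26 (A→T), site 30 (G→C), site 44 (T→A).
There are 10 differences over 45 sites, so p = 10/45 = 0.222.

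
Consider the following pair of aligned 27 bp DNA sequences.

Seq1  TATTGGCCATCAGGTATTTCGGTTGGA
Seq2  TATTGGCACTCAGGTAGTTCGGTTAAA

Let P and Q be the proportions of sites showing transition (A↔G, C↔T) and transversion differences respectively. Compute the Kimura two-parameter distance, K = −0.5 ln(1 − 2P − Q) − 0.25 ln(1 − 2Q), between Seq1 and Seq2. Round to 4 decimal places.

Differing sites — 8:C/A (Tv); 9:A/C (Tv); 17:T/G (Tv); 25:G/A (Ti); 26:G/A (Ti).
Of the 5 differences, 2 transitions and 3 transversions over 27 sites: P = 2/27 = 0.074074, Q = 3/27 = 0.111111.
d = −0.5·ln(0.740741) − 0.25·ln(0.777778) = −0.5·(-0.300104) − 0.25·(-0.251314) = 0.2129.

0.2129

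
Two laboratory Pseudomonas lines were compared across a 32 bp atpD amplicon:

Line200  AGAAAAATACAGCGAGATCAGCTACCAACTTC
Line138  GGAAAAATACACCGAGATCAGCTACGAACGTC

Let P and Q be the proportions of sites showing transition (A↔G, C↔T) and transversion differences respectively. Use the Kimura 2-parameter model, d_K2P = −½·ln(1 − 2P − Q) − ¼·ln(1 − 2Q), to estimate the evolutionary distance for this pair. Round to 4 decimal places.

0.1369

Mismatches occur at site 1 (A↔G, transition), site 12 (G↔C, transversion), site 26 (C↔G, transversion), site 30 (T↔G, transversion).
Of the 4 differences, 1 transition and 3 transversions over 32 sites: P = 1/32 = 0.031250, Q = 3/32 = 0.093750.
d = −0.5·ln(0.843750) − 0.25·ln(0.812500) = −0.5·(-0.169899) − 0.25·(-0.207639) = 0.1369.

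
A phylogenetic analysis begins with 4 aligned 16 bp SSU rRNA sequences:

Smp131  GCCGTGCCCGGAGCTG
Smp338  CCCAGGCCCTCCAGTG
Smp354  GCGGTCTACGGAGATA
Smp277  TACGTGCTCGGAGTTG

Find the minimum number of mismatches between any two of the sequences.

Pairwise Hamming distances:
  Smp131 vs Smp338: 8
  Smp131 vs Smp354: 6
  Smp131 vs Smp277: 4
  Smp338 vs Smp354: 13
  Smp338 vs Smp277: 10
  Smp354 vs Smp277: 8
The smallest is 4, between Smp131 and Smp277.

4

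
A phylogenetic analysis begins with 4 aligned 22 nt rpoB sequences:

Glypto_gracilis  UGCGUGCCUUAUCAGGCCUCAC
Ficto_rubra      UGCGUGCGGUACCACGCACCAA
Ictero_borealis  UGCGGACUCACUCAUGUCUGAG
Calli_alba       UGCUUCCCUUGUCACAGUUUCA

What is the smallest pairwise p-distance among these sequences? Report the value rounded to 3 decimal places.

0.318

Pairwise Hamming distances:
  Glypto_gracilis vs Ficto_rubra: 7
  Glypto_gracilis vs Ictero_borealis: 10
  Glypto_gracilis vs Calli_alba: 10
  Ficto_rubra vs Ictero_borealis: 13
  Ficto_rubra vs Calli_alba: 12
  Ictero_borealis vs Calli_alba: 14
The smallest is 7 mismatches, between Glypto_gracilis and Ficto_rubra; p = 7/22 = 0.318.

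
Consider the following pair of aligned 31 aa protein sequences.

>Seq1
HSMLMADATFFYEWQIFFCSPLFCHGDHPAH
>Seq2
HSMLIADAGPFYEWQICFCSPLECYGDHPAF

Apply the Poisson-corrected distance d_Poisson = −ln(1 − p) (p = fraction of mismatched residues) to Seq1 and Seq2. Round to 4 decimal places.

Mismatches occur at site 5 (M/I), site 9 (T/G), site 10 (F/P), site 17 (F/C), site 23 (F/E), site 25 (H/Y), site 31 (H/F).
p = 7/31 = 0.225806.
d = −ln(1 − 0.225806) = −ln(0.774194) = 0.2559.

0.2559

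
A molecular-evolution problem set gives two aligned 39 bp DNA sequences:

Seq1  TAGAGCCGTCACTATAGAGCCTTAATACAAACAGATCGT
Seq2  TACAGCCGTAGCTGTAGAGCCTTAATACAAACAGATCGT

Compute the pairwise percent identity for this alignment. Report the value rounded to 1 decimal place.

89.7%

The sequences differ at positions 3 (G/C), 10 (C/A), 11 (A/G), 14 (A/G).
35 of the 39 sites match, so the percent identity is 35/39 × 100 = 89.7%.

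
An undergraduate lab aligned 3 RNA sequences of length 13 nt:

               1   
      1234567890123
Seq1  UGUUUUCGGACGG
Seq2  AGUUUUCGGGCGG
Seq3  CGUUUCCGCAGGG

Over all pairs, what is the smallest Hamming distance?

2

Pairwise Hamming distances:
  Seq1 vs Seq2: 2
  Seq1 vs Seq3: 4
  Seq2 vs Seq3: 5
The smallest is 2, between Seq1 and Seq2.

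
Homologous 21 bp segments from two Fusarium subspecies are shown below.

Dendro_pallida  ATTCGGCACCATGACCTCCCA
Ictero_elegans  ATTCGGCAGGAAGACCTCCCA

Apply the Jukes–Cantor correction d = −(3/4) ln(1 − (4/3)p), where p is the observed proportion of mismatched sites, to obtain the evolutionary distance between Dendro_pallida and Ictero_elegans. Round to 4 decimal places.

The sequences differ at positions 9 (C/G), 10 (C/G), 12 (T/A).
p = 3/21 = 0.142857.
d = −0.75 · ln(1 − (4/3)·0.142857) = −0.75 · ln(0.809524) = −0.75 · (-0.211309) = 0.1585.

0.1585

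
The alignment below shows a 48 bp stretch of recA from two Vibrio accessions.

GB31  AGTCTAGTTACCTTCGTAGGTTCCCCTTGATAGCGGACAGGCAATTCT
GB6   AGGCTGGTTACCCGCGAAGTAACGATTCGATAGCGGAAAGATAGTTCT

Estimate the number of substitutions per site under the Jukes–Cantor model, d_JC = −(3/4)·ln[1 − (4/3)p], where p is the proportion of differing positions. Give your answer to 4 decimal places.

0.4408

Mismatches occur at site 3 (T↔G), site 6 (A↔G), site 13 (T↔C), site 14 (T↔G), site 17 (T↔A), site 20 (G↔T), site 21 (T↔A), site 22 (T↔A), site 24 (C↔G), site 25 (C↔A), site 26 (C↔T), site 28 (T↔C), site 38 (C↔A), site 41 (G↔A), site 42 (C↔T), site 44 (A↔G).
p = 16/48 = 0.333333.
d = −0.75 · ln(1 − (4/3)·0.333333) = −0.75 · ln(0.555556) = −0.75 · (-0.587786) = 0.4408.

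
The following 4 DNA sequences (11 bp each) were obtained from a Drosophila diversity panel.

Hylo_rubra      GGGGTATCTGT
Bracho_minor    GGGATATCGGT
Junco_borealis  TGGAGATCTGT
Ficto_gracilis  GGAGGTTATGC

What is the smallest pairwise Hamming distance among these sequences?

Pairwise Hamming distances:
  Hylo_rubra vs Bracho_minor: 2
  Hylo_rubra vs Junco_borealis: 3
  Hylo_rubra vs Ficto_gracilis: 5
  Bracho_minor vs Junco_borealis: 3
  Bracho_minor vs Ficto_gracilis: 7
  Junco_borealis vs Ficto_gracilis: 6
The smallest is 2, between Hylo_rubra and Bracho_minor.

2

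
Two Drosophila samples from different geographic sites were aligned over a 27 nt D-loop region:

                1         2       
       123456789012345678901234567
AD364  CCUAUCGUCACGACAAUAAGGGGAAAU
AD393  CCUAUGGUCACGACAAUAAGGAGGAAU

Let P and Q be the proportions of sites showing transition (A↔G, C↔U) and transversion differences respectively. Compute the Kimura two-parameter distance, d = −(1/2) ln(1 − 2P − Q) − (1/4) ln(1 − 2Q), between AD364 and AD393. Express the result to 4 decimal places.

0.1216

The sequences differ at positions 6 (C/G, transversion), 22 (G/A, transition), 24 (A/G, transition).
Of the 3 differences, 2 transitions and 1 transversion over 27 sites: P = 2/27 = 0.074074, Q = 1/27 = 0.037037.
d = −0.5·ln(0.814815) − 0.25·ln(0.925926) = −0.5·(-0.204794) − 0.25·(-0.076961) = 0.1216.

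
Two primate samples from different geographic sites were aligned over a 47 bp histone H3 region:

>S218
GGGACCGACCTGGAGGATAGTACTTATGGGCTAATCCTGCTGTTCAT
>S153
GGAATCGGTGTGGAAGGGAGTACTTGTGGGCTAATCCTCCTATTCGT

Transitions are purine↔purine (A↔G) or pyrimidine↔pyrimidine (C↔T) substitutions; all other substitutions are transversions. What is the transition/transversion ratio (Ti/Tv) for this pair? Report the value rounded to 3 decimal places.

The sequences differ at positions 3 (G/A, transition), 5 (C/T, transition), 8 (A/G, transition), 9 (C/T, transition), 10 (C/G, transversion), 15 (G/A, transition), 17 (A/G, transition), 18 (T/G, transversion), 26 (A/G, transition), 39 (G/C, transversion), 42 (G/A, transition), 46 (A/G, transition).
Of the 12 differences, 9 transitions and 3 transversions, so Ti/Tv = 9/3 = 3.000.

3.000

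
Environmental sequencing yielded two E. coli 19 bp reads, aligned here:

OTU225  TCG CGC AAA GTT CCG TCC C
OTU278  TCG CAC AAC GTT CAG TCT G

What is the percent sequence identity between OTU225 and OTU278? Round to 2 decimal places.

73.68%

The sequences differ at positions 5 (G/A), 9 (A/C), 14 (C/A), 18 (C/T), 19 (C/G).
14 of the 19 sites match, so the percent identity is 14/19 × 100 = 73.68%.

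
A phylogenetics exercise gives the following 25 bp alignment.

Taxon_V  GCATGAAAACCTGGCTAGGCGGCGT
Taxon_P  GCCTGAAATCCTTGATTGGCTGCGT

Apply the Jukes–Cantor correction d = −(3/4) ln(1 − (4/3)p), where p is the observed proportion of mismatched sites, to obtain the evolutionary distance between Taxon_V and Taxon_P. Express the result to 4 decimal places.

Mismatches occur at site 3 (A/C), site 9 (A/T), site 13 (G/T), site 15 (C/A), site 17 (A/T), site 21 (G/T).
p = 6/25 = 0.240000.
d = −0.75 · ln(1 − (4/3)·0.240000) = −0.75 · ln(0.680000) = −0.75 · (-0.385662) = 0.2892.

0.2892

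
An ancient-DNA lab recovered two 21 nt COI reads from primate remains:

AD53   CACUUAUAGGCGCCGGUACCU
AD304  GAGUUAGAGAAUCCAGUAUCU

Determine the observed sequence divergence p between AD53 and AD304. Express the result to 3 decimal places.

Differing sites — 1:C/G; 3:C/G; 7:U/G; 10:G/A; 11:C/A; 12:G/U; 15:G/A; 19:C/U.
There are 8 differences over 21 sites, so p = 8/21 = 0.381.

0.381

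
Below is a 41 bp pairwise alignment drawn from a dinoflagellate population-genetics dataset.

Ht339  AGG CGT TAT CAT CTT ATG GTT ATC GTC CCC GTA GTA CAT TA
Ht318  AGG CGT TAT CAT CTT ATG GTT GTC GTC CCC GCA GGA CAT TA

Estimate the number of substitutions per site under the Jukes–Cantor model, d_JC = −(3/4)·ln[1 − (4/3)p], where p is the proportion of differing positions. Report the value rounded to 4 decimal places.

0.0770

Differing sites — 22:A/G; 32:T/C; 35:T/G.
p = 3/41 = 0.073171.
d = −0.75 · ln(1 − (4/3)·0.073171) = −0.75 · ln(0.902439) = −0.75 · (-0.102654) = 0.0770.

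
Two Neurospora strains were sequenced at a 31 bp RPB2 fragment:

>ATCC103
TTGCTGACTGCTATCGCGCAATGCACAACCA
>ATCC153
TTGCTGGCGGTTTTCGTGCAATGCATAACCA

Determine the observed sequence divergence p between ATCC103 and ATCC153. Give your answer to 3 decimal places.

Differing sites — 7:A/G; 9:T/G; 11:C/T; 13:A/T; 17:C/T; 26:C/T.
There are 6 differences over 31 sites, so p = 6/31 = 0.194.

0.194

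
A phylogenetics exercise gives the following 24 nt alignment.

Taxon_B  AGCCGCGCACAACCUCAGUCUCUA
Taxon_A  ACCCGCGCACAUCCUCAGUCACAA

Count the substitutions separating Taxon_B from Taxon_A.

4

Mismatches occur at site 2 (G↔C), site 12 (A↔U), site 21 (U↔A), site 23 (U↔A).
That gives 4 mismatches out of 24 aligned sites, so the Hamming distance is 4.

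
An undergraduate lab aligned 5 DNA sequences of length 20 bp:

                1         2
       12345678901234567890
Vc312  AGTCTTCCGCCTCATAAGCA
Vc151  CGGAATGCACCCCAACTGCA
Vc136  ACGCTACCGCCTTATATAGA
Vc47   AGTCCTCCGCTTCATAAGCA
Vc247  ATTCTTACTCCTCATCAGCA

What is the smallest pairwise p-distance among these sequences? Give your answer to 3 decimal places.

Pairwise Hamming distances:
  Vc312 vs Vc151: 10
  Vc312 vs Vc136: 7
  Vc312 vs Vc47: 2
  Vc312 vs Vc247: 4
  Vc151 vs Vc136: 13
  Vc151 vs Vc47: 11
  Vc151 vs Vc247: 10
  Vc136 vs Vc47: 9
  Vc136 vs Vc247: 10
  Vc47 vs Vc247: 6
The smallest is 2 mismatches, between Vc312 and Vc47; p = 2/20 = 0.100.

0.100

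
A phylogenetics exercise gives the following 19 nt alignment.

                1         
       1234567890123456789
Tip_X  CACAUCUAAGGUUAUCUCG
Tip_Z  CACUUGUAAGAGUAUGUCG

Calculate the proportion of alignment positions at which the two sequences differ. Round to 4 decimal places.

Mismatches occur at site 4 (A/U), site 6 (C/G), site 11 (G/A), site 12 (U/G), site 16 (C/G).
There are 5 differences over 19 sites, so p = 5/19 = 0.2632.

0.2632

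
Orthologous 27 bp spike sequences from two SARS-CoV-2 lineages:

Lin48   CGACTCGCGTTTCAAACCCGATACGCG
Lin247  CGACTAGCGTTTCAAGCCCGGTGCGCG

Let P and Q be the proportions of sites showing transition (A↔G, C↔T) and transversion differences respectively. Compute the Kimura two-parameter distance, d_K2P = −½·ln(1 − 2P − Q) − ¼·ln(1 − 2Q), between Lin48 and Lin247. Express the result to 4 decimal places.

0.1693

The sequences differ at positions 6 (C/A, transversion), 16 (A/G, transition), 21 (A/G, transition), 23 (A/G, transition).
Of the 4 differences, 3 transitions and 1 transversion over 27 sites: P = 3/27 = 0.111111, Q = 1/27 = 0.037037.
d = −0.5·ln(0.740741) − 0.25·ln(0.925926) = −0.5·(-0.300104) − 0.25·(-0.076961) = 0.1693.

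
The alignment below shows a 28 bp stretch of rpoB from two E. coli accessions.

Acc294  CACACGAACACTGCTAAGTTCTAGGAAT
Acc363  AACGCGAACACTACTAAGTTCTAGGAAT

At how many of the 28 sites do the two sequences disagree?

The sequences differ at positions 1 (C/A), 4 (A/G), 13 (G/A).
That gives 3 mismatches out of 28 aligned sites, so the Hamming distance is 3.

3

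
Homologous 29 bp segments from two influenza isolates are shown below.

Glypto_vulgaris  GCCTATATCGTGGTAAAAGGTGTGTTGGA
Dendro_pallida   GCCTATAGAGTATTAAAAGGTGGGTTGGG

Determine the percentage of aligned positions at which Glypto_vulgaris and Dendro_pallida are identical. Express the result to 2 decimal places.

79.31%

Mismatches occur at site 8 (T↔G), site 9 (C↔A), site 12 (G↔A), site 13 (G↔T), site 23 (T↔G), site 29 (A↔G).
23 of the 29 sites match, so the percent identity is 23/29 × 100 = 79.31%.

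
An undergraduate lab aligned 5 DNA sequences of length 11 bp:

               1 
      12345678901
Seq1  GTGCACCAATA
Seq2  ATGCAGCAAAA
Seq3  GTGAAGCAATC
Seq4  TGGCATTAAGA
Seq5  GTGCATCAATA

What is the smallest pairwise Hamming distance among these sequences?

1

Pairwise Hamming distances:
  Seq1 vs Seq2: 3
  Seq1 vs Seq3: 3
  Seq1 vs Seq4: 5
  Seq1 vs Seq5: 1
  Seq2 vs Seq3: 4
  Seq2 vs Seq4: 5
  Seq2 vs Seq5: 3
  Seq3 vs Seq4: 7
  Seq3 vs Seq5: 3
  Seq4 vs Seq5: 4
The smallest is 1, between Seq1 and Seq5.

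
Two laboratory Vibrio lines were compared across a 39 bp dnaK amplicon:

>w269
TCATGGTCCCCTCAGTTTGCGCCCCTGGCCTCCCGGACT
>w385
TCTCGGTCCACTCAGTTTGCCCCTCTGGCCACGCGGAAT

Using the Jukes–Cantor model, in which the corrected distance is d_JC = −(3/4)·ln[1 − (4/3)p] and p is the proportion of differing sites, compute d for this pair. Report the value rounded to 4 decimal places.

The sequences differ at positions 3 (A/T), 4 (T/C), 10 (C/A), 21 (G/C), 24 (C/T), 31 (T/A), 33 (C/G), 38 (C/A).
p = 8/39 = 0.205128.
d = −0.75 · ln(1 − (4/3)·0.205128) = −0.75 · ln(0.726496) = −0.75 · (-0.319522) = 0.2396.

0.2396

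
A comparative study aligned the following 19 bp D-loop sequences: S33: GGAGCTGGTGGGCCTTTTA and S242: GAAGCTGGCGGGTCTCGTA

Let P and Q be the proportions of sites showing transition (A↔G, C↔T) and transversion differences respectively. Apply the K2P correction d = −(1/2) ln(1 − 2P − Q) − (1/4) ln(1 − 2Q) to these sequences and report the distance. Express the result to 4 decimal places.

Differing sites — 2:G/A (Ti); 9:T/C (Ti); 13:C/T (Ti); 16:T/C (Ti); 17:T/G (Tv).
Of the 5 differences, 4 transitions and 1 transversion over 19 sites: P = 4/19 = 0.210526, Q = 1/19 = 0.052632.
d = −0.5·ln(0.526316) − 0.25·ln(0.894736) = −0.5·(-0.641853) − 0.25·(-0.111227) = 0.3487.

0.3487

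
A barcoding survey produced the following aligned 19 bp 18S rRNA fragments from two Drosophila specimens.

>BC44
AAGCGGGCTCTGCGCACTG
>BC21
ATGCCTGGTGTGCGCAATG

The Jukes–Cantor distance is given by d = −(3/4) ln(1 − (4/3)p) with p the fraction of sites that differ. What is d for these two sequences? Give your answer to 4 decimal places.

0.4099

Mismatches occur at site 2 (A/T), site 5 (G/C), site 6 (G/T), site 8 (C/G), site 10 (C/G), site 17 (C/A).
p = 6/19 = 0.315789.
d = −0.75 · ln(1 − (4/3)·0.315789) = −0.75 · ln(0.578948) = −0.75 · (-0.546543) = 0.4099.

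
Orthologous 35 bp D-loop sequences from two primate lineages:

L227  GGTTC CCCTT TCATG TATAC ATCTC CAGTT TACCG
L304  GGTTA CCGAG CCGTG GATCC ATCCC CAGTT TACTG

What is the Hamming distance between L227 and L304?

10

Mismatches occur at site 5 (C↔A), site 8 (C↔G), site 9 (T↔A), site 10 (T↔G), site 11 (T↔C), site 13 (A↔G), site 16 (T↔G), site 19 (A↔C), site 24 (T↔C), site 34 (C↔T).
That gives 10 mismatches out of 35 aligned sites, so the Hamming distance is 10.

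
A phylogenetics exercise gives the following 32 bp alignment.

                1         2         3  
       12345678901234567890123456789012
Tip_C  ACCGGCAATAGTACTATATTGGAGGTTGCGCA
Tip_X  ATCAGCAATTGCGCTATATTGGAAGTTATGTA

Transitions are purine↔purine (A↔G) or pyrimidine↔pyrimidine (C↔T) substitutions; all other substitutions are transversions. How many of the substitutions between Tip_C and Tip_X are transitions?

The sequences differ at positions 2 (C/T, transition), 4 (G/A, transition), 10 (A/T, transversion), 12 (T/C, transition), 13 (A/G, transition), 24 (G/A, transition), 28 (G/A, transition), 29 (C/T, transition), 31 (C/T, transition).
Of the 9 differences, 8 transitions and 1 transversion, so the answer is 8.

8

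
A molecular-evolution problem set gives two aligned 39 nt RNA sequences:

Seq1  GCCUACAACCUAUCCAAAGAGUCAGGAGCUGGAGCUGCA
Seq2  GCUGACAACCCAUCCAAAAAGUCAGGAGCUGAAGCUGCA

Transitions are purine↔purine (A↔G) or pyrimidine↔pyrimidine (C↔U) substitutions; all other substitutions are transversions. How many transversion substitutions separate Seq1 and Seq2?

1

Differing sites — 3:C/U (Ti); 4:U/G (Tv); 11:U/C (Ti); 19:G/A (Ti); 32:G/A (Ti).
Of the 5 differences, 4 transitions and 1 transversion, so the answer is 1.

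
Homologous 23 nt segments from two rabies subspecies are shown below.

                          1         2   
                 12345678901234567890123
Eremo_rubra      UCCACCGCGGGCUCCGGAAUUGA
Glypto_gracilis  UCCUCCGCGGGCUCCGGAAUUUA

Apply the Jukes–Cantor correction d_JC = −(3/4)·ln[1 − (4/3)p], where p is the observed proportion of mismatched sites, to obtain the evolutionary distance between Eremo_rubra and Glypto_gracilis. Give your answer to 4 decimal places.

0.0924

The sequences differ at positions 4 (A/U), 22 (G/U).
p = 2/23 = 0.086957.
d = −0.75 · ln(1 − (4/3)·0.086957) = −0.75 · ln(0.884057) = −0.75 · (-0.123234) = 0.0924.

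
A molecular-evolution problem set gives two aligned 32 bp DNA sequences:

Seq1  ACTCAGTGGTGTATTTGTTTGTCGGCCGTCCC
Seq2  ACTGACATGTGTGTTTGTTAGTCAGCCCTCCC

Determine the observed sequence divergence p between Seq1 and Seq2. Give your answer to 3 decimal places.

The sequences differ at positions 4 (C/G), 6 (G/C), 7 (T/A), 8 (G/T), 13 (A/G), 20 (T/A), 24 (G/A), 28 (G/C).
There are 8 differences over 32 sites, so p = 8/32 = 0.250.

0.250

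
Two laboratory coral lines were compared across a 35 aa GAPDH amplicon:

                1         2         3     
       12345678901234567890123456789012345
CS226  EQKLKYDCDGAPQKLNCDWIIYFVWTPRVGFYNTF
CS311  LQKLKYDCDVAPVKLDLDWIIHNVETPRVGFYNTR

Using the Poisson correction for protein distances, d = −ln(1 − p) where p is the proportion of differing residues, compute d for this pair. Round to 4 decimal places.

0.2973

Differing sites — 1:E/L; 10:G/V; 13:Q/V; 16:N/D; 17:C/L; 22:Y/H; 23:F/N; 25:W/E; 35:F/R.
p = 9/35 = 0.257143.
d = −ln(1 − 0.257143) = −ln(0.742857) = 0.2973.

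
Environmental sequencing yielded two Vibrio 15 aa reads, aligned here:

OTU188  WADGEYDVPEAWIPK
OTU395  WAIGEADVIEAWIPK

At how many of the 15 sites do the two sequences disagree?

3

Mismatches occur at site 3 (D/I), site 6 (Y/A), site 9 (P/I).
That gives 3 mismatches out of 15 aligned sites, so the Hamming distance is 3.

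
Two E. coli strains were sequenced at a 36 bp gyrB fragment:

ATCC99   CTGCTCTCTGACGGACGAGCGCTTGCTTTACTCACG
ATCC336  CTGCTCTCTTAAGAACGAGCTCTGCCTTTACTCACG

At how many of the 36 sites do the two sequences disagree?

The sequences differ at positions 10 (G/T), 12 (C/A), 14 (G/A), 21 (G/T), 24 (T/G), 25 (G/C).
That gives 6 mismatches out of 36 aligned sites, so the Hamming distance is 6.

6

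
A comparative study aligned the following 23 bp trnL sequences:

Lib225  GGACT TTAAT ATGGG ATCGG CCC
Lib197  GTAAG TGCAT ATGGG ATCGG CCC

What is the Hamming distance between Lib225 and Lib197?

5

Mismatches occur at site 2 (G/T), site 4 (C/A), site 5 (T/G), site 7 (T/G), site 8 (A/C).
That gives 5 mismatches out of 23 aligned sites, so the Hamming distance is 5.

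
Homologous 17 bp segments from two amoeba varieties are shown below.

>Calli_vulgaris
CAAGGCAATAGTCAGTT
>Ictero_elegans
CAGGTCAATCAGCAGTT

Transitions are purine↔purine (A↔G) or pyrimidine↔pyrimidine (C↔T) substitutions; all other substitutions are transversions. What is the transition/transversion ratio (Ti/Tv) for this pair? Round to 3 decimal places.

Differing sites — 3:A/G (Ti); 5:G/T (Tv); 10:A/C (Tv); 11:G/A (Ti); 12:T/G (Tv).
Of the 5 differences, 2 transitions and 3 transversions, so Ti/Tv = 2/3 = 0.667.

0.667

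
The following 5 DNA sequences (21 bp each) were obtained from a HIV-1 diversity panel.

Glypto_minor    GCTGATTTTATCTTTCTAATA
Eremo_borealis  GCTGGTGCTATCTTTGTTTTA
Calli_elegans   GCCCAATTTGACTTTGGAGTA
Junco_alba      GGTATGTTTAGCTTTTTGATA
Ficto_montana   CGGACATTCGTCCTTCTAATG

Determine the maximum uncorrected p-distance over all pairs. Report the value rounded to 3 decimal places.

Pairwise Hamming distances:
  Glypto_minor vs Eremo_borealis: 6
  Glypto_minor vs Calli_elegans: 8
  Glypto_minor vs Junco_alba: 7
  Glypto_minor vs Ficto_montana: 10
  Eremo_borealis vs Calli_elegans: 11
  Eremo_borealis vs Junco_alba: 10
  Eremo_borealis vs Ficto_montana: 15
  Calli_elegans vs Junco_alba: 11
  Calli_elegans vs Ficto_montana: 12
  Junco_alba vs Ficto_montana: 11
The largest is 15 mismatches, between Eremo_borealis and Ficto_montana; p = 15/21 = 0.714.

0.714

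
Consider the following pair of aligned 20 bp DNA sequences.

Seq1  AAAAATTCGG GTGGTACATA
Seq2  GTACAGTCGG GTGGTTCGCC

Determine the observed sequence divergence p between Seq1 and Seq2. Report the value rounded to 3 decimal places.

Differing sites — 1:A/G; 2:A/T; 4:A/C; 6:T/G; 16:A/T; 18:A/G; 19:T/C; 20:A/C.
There are 8 differences over 20 sites, so p = 8/20 = 0.400.

0.400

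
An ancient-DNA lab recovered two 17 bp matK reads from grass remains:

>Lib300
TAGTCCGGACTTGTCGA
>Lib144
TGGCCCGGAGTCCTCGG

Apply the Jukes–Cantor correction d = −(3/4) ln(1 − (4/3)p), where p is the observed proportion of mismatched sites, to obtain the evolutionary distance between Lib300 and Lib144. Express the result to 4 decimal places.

0.4770

Mismatches occur at site 2 (A→G), site 4 (T→C), site 10 (C→G), site 12 (T→C), site 13 (G→C), site 17 (A→G).
p = 6/17 = 0.352941.
d = −0.75 · ln(1 − (4/3)·0.352941) = −0.75 · ln(0.529412) = −0.75 · (-0.635988) = 0.4770.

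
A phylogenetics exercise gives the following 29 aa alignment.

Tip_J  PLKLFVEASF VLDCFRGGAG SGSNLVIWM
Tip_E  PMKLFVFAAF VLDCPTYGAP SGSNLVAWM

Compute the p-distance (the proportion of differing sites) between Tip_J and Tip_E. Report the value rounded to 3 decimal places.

0.276

Mismatches occur at site 2 (L→M), site 7 (E→F), site 9 (S→A), site 15 (F→P), site 16 (R→T), site 17 (G→Y), site 20 (G→P), site 27 (I→A).
There are 8 differences over 29 sites, so p = 8/29 = 0.276.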